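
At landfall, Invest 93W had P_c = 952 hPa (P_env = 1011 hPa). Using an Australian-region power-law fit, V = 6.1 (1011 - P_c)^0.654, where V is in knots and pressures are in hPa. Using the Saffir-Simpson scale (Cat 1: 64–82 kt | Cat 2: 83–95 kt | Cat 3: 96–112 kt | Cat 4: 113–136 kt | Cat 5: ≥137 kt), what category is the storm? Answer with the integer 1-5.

2

ΔP = 1011 − 952 = 59 hPa.
V ≈ 6.1 × 59^0.654 = 6.1 × 14.39 ≈ 88 kt.
88 kt falls in the Category 2 band.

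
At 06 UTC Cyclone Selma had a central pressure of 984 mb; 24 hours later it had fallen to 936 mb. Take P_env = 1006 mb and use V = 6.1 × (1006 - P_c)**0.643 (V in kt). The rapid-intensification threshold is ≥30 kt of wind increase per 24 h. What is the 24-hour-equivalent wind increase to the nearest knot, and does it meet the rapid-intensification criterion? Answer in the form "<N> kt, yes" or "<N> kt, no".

V₁: ΔP = 22, V ≈ 6.1 × 22^0.643 ≈ 44.52 kt.
V₂: ΔP = 70, V ≈ 6.1 × 70^0.643 ≈ 93.70 kt.
ΔV over 24 h = 49.18 kt → 24 h equivalent = 49.18 × 24/24 ≈ 49.18 kt.
49 kt ≥ 30 kt ⇒ rapid intensification.

49 kt, yes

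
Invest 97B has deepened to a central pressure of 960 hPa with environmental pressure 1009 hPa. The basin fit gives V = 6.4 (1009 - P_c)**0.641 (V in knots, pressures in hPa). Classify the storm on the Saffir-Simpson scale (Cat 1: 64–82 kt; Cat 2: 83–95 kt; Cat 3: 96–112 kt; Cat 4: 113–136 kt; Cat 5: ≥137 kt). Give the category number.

ΔP = 1009 − 960 = 49 hPa.
V ≈ 6.4 × 49^0.641 = 6.4 × 12.12 ≈ 78 kt.
78 kt falls in the Category 1 band.

1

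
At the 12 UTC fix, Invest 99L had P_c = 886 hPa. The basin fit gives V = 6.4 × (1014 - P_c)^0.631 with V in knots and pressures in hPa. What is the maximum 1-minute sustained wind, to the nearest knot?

137 kt

ΔP = 1014 − 886 = 128 hPa.
128^0.631 ≈ 21.362.
V ≈ 6.4 × 21.362 ≈ 136.7 kt.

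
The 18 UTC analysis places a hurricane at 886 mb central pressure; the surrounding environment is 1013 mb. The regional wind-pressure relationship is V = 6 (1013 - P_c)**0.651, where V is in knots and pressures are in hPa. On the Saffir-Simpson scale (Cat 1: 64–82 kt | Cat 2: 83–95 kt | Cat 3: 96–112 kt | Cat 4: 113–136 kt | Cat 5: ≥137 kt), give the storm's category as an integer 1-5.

ΔP = 1013 − 886 = 127 mb.
V ≈ 6 × 127^0.651 = 6 × 23.42 ≈ 141 kt.
141 kt falls in the Category 5 band.

5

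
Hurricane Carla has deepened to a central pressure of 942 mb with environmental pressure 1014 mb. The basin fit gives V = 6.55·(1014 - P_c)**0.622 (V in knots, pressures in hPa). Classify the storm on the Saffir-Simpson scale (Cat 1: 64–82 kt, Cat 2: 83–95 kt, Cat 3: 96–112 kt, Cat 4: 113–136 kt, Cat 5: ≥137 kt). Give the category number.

ΔP = 1014 − 942 = 72 mb.
V ≈ 6.55 × 72^0.622 = 6.55 × 14.30 ≈ 94 kt.
94 kt falls in the Category 2 band.

2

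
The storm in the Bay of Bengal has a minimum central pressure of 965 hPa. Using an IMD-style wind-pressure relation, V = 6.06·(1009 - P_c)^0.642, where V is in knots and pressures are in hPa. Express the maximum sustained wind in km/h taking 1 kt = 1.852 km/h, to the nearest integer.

127 km/h

ΔP = 1009 − 965 = 44 hPa.
V ≈ 6.06 × 44^0.642 = 6.06 × 11.353 ≈ 68.797 kt.
68.797 × 1.852 ≈ 127.41 km/h → 127 km/h.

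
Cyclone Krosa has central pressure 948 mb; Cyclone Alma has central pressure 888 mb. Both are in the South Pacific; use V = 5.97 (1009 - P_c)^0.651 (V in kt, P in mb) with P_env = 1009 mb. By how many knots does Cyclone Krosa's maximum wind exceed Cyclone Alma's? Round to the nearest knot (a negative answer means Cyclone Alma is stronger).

-49 kt

Cyclone Krosa: ΔP = 61; V ≈ 5.97 × 61^0.651 ≈ 86.74 kt.
Cyclone Alma: ΔP = 121; V ≈ 5.97 × 121^0.651 ≈ 135.48 kt.
Difference ≈ 86.74 − 135.48 = -48.74 → -49 kt.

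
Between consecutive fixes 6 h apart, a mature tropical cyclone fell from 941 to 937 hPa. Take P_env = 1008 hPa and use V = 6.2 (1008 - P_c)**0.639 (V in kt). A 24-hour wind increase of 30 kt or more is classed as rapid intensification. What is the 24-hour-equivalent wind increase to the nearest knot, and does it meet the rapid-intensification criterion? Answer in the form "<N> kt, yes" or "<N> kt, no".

V₁: ΔP = 67, V ≈ 6.2 × 67^0.639 ≈ 91.04 kt.
V₂: ΔP = 71, V ≈ 6.2 × 71^0.639 ≈ 94.48 kt.
ΔV over 6 h = 3.44 kt → 24 h equivalent = 3.44 × 24/6 ≈ 13.76 kt.
14 kt < 30 kt ⇒ not rapid intensification.

14 kt, no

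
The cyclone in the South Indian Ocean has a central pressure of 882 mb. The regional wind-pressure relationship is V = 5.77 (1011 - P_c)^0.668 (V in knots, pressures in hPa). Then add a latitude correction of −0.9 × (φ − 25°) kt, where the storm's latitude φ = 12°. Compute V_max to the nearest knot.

160 kt

ΔP = 1011 − 882 = 129 mb.
129^0.668 ≈ 25.696.
V ≈ 5.77 × 25.696 ≈ 148.3 kt.
Latitude correction: −0.9 × (12 − 25) = 11.7 kt.
Corrected V ≈ 160 kt → 160 kt.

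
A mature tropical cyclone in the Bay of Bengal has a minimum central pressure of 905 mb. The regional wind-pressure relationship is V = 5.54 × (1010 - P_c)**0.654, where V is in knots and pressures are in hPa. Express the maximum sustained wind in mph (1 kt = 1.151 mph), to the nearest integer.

ΔP = 1010 − 905 = 105 mb.
V ≈ 5.54 × 105^0.654 = 5.54 × 20.983 ≈ 116.243 kt.
116.243 × 1.151 ≈ 133.80 mph → 134 mph.

134 mph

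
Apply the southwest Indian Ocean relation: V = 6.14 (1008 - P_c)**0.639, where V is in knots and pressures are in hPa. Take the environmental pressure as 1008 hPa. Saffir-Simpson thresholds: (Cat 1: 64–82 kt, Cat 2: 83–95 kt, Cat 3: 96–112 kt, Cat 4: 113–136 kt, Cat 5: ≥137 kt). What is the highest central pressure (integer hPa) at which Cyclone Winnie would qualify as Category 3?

Category 3 begins at V = 96 kt.
Required ΔP = (96/6.14)^(1/0.639) = 15.635^1.565 ≈ 73.91 hPa.
P_c ≤ 1008 − 73.91 = 934.09, so the highest integer P_c is 934 hPa.

934 hPa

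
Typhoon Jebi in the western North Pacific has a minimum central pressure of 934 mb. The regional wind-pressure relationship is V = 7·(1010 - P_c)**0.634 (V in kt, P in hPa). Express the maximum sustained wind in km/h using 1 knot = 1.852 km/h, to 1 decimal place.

ΔP = 1010 − 934 = 76 mb.
V ≈ 7 × 76^0.634 = 7 × 15.575 ≈ 109.027 kt.
109.027 × 1.852 ≈ 201.92 km/h → 201.9 km/h.

201.9 km/h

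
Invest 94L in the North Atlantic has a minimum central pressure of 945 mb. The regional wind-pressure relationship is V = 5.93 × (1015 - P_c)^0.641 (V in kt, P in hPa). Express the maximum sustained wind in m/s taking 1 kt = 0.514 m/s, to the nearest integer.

46 m/s

ΔP = 1015 − 945 = 70 mb.
V ≈ 5.93 × 70^0.641 = 5.93 × 15.230 ≈ 90.316 kt.
90.316 × 0.514 ≈ 46.42 m/s → 46 m/s.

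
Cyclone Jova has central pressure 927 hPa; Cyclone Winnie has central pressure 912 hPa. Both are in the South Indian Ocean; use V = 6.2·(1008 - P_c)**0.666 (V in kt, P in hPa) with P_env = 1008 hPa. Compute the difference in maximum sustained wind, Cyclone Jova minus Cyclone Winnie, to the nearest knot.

-14 kt

Cyclone Jova: ΔP = 81; V ≈ 6.2 × 81^0.666 ≈ 115.73 kt.
Cyclone Winnie: ΔP = 96; V ≈ 6.2 × 96^0.666 ≈ 129.59 kt.
Difference ≈ 115.73 − 129.59 = -13.86 → -14 kt.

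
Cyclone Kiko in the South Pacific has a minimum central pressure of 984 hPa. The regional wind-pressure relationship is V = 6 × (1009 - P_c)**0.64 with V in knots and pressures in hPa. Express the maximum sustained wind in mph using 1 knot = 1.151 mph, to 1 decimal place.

54.2 mph

ΔP = 1009 − 984 = 25 hPa.
V ≈ 6 × 25^0.64 = 6 × 7.847 ≈ 47.080 kt.
47.080 × 1.151 ≈ 54.19 mph → 54.2 mph.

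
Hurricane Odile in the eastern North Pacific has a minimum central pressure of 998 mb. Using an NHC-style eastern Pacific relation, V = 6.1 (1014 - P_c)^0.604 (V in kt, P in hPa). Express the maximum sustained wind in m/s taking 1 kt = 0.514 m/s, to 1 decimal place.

16.7 m/s

ΔP = 1014 − 998 = 16 mb.
V ≈ 6.1 × 16^0.604 = 6.1 × 5.337 ≈ 32.555 kt.
32.555 × 0.514 ≈ 16.73 m/s → 16.7 m/s.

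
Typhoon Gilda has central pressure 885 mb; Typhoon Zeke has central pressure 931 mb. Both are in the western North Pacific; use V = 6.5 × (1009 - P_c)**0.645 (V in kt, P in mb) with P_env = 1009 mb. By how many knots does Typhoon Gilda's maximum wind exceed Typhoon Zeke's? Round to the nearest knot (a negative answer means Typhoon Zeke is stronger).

38 kt

Typhoon Gilda: ΔP = 124; V ≈ 6.5 × 124^0.645 ≈ 145.60 kt.
Typhoon Zeke: ΔP = 78; V ≈ 6.5 × 78^0.645 ≈ 107.97 kt.
Difference ≈ 145.60 − 107.97 = 37.63 → 38 kt.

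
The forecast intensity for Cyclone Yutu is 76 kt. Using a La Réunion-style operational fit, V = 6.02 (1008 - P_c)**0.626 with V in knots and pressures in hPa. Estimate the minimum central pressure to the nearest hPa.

ΔP = (V / 6.02)^(1/0.626) = (76/6.02)^1.597.
76/6.02 = 12.625; 12.625^1.597 ≈ 57.43 hPa.
P_c = 1008 − 57.43 = 950.57 ≈ 951 hPa.

951 hPa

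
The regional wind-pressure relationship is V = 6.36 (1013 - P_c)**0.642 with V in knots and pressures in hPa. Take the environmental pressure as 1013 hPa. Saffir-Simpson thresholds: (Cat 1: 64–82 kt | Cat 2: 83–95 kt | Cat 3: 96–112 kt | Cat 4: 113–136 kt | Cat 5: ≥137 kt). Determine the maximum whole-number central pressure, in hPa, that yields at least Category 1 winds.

976 hPa

Category 1 begins at V = 64 kt.
Required ΔP = (64/6.36)^(1/0.642) = 10.063^1.558 ≈ 36.46 hPa.
P_c ≤ 1013 − 36.46 = 976.54, so the highest integer P_c is 976 hPa.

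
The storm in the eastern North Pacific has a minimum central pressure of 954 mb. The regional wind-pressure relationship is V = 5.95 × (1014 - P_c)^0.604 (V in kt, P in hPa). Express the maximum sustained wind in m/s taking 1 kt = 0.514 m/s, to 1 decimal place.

ΔP = 1014 − 954 = 60 mb.
V ≈ 5.95 × 60^0.604 = 5.95 × 11.858 ≈ 70.554 kt.
70.554 × 0.514 ≈ 36.26 m/s → 36.3 m/s.

36.3 m/s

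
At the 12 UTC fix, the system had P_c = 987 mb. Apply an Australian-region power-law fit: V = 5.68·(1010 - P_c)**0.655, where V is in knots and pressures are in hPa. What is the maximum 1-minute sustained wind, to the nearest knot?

ΔP = 1010 − 987 = 23 mb.
23^0.655 ≈ 7.797.
V ≈ 5.68 × 7.797 ≈ 44.3 kt.

44 kt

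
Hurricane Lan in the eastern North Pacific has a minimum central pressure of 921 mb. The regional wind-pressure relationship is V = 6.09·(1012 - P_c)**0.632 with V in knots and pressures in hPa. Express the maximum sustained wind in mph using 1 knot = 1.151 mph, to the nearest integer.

121 mph

ΔP = 1012 − 921 = 91 mb.
V ≈ 6.09 × 91^0.632 = 6.09 × 17.303 ≈ 105.374 kt.
105.374 × 1.151 ≈ 121.28 mph → 121 mph.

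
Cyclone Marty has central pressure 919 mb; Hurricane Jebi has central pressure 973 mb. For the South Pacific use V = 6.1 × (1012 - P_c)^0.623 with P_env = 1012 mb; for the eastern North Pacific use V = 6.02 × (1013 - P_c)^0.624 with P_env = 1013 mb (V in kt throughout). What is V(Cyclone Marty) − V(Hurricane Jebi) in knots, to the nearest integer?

Cyclone Marty: ΔP = 93; V ≈ 6.1 × 93^0.623 ≈ 102.73 kt.
Hurricane Jebi: ΔP = 40; V ≈ 6.02 × 40^0.624 ≈ 60.16 kt.
Difference ≈ 102.73 − 60.16 = 42.57 → 43 kt.

43 kt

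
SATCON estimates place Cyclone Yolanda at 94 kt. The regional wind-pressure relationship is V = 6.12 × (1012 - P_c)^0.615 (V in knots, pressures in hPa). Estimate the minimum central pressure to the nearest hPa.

ΔP = (V / 6.12)^(1/0.615) = (94/6.12)^1.626.
94/6.12 = 15.359; 15.359^1.626 ≈ 84.93 hPa.
P_c = 1012 − 84.93 = 927.07 ≈ 927 hPa.

927 hPa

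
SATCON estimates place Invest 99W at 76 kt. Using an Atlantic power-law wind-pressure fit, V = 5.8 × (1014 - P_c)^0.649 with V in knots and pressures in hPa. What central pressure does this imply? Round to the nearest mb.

961 mb

ΔP = (V / 5.8)^(1/0.649) = (76/5.8)^1.541.
76/5.8 = 13.103; 13.103^1.541 ≈ 52.69 mb.
P_c = 1014 − 52.69 = 961.31 ≈ 961 mb.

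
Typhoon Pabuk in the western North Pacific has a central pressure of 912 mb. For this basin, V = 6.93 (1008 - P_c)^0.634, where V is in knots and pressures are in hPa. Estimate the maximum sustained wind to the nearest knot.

ΔP = 1008 − 912 = 96 mb.
96^0.634 ≈ 18.062.
V ≈ 6.93 × 18.062 ≈ 125.2 kt.

125 kt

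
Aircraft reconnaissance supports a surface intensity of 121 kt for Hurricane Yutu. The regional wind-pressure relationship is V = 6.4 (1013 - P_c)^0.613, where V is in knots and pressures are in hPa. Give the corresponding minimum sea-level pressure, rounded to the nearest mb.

892 mb

ΔP = (V / 6.4)^(1/0.613) = (121/6.4)^1.631.
121/6.4 = 18.906; 18.906^1.631 ≈ 120.94 mb.
P_c = 1013 − 120.94 = 892.06 ≈ 892 mb.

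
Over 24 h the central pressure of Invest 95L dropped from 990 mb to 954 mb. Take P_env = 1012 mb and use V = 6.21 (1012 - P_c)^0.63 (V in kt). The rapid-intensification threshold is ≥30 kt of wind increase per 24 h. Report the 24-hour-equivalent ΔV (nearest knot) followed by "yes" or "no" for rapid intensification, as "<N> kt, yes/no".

37 kt, yes

V₁: ΔP = 22, V ≈ 6.21 × 22^0.63 ≈ 43.53 kt.
V₂: ΔP = 58, V ≈ 6.21 × 58^0.63 ≈ 80.18 kt.
ΔV over 24 h = 36.65 kt → 24 h equivalent = 36.65 × 24/24 ≈ 36.65 kt.
37 kt ≥ 30 kt ⇒ rapid intensification.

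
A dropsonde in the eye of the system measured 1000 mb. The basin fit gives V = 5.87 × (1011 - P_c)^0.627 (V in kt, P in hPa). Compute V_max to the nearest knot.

26 kt

ΔP = 1011 − 1000 = 11 mb.
11^0.627 ≈ 4.497.
V ≈ 5.87 × 4.497 ≈ 26.4 kt.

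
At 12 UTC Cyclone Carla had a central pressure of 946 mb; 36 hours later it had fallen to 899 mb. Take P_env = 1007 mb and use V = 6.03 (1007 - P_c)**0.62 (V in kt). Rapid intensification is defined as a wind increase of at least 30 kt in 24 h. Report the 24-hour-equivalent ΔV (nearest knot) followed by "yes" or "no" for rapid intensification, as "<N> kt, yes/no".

22 kt, no

V₁: ΔP = 61, V ≈ 6.03 × 61^0.62 ≈ 77.13 kt.
V₂: ΔP = 108, V ≈ 6.03 × 108^0.62 ≈ 109.91 kt.
ΔV over 36 h = 32.78 kt → 24 h equivalent = 32.78 × 24/36 ≈ 21.85 kt.
22 kt < 30 kt ⇒ not rapid intensification.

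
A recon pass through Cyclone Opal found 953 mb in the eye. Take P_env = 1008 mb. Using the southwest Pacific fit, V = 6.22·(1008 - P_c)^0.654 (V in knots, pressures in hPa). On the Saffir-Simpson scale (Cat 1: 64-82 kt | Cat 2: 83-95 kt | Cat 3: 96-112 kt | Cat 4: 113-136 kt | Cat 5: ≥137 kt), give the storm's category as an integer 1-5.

ΔP = 1008 − 953 = 55 mb.
V ≈ 6.22 × 55^0.654 = 6.22 × 13.75 ≈ 86 kt.
86 kt falls in the Category 2 band.

2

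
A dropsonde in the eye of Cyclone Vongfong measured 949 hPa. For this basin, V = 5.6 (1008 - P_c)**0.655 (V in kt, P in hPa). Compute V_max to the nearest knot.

ΔP = 1008 − 949 = 59 hPa.
59^0.655 ≈ 14.451.
V ≈ 5.6 × 14.451 ≈ 80.9 kt.

81 kt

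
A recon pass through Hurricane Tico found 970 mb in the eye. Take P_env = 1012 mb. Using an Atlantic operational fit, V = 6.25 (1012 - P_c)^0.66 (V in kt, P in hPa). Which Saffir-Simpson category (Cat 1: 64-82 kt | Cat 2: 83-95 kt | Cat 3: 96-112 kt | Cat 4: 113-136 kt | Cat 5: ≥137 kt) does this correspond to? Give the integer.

ΔP = 1012 − 970 = 42 mb.
V ≈ 6.25 × 42^0.66 = 6.25 × 11.79 ≈ 74 kt.
74 kt falls in the Category 1 band.

1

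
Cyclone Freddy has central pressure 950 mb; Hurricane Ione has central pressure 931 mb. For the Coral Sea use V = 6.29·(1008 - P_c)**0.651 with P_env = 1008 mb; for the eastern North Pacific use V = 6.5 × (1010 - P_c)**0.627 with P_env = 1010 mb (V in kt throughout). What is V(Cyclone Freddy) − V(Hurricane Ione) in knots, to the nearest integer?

-12 kt

Cyclone Freddy: ΔP = 58; V ≈ 6.29 × 58^0.651 ≈ 88.44 kt.
Hurricane Ione: ΔP = 79; V ≈ 6.5 × 79^0.627 ≈ 100.63 kt.
Difference ≈ 88.44 − 100.63 = -12.19 → -12 kt.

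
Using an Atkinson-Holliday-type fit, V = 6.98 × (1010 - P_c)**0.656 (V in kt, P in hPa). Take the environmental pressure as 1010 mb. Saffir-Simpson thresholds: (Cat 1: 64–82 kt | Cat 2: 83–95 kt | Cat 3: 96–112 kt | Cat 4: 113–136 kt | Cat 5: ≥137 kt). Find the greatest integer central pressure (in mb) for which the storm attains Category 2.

Category 2 begins at V = 83 kt.
Required ΔP = (83/6.98)^(1/0.656) = 11.891^1.524 ≈ 43.56 mb.
P_c ≤ 1010 − 43.56 = 966.44, so the highest integer P_c is 966 mb.

966 mb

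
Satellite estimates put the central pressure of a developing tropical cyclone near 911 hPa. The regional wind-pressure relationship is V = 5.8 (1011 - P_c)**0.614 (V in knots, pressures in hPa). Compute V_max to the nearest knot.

98 kt

ΔP = 1011 − 911 = 100 hPa.
100^0.614 ≈ 16.904.
V ≈ 5.8 × 16.904 ≈ 98.0 kt.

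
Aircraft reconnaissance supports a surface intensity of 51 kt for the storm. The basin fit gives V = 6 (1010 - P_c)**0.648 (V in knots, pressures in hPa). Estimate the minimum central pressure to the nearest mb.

ΔP = (V / 6)^(1/0.648) = (51/6)^1.543.
51/6 = 8.500; 8.500^1.543 ≈ 27.18 mb.
P_c = 1010 − 27.18 = 982.82 ≈ 983 mb.

983 mb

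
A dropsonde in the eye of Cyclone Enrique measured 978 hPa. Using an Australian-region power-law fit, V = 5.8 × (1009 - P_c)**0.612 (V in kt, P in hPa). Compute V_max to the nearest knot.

ΔP = 1009 − 978 = 31 hPa.
31^0.612 ≈ 8.179.
V ≈ 5.8 × 8.179 ≈ 47.4 kt.

47 kt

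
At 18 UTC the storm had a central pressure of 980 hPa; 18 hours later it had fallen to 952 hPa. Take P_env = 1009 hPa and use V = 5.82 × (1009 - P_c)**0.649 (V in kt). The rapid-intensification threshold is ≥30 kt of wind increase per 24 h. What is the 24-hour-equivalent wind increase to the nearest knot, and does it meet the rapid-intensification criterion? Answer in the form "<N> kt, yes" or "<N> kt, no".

38 kt, yes

V₁: ΔP = 29, V ≈ 5.82 × 29^0.649 ≈ 51.76 kt.
V₂: ΔP = 57, V ≈ 5.82 × 57^0.649 ≈ 80.26 kt.
ΔV over 18 h = 28.50 kt → 24 h equivalent = 28.50 × 24/18 ≈ 38.00 kt.
38 kt ≥ 30 kt ⇒ rapid intensification.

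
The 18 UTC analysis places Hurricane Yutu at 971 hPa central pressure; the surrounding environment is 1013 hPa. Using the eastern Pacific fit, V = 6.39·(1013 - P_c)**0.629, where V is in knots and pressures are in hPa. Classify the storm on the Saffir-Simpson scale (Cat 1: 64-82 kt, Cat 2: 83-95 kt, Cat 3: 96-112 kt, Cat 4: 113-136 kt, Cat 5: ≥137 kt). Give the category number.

1

ΔP = 1013 − 971 = 42 hPa.
V ≈ 6.39 × 42^0.629 = 6.39 × 10.50 ≈ 67 kt.
67 kt falls in the Category 1 band.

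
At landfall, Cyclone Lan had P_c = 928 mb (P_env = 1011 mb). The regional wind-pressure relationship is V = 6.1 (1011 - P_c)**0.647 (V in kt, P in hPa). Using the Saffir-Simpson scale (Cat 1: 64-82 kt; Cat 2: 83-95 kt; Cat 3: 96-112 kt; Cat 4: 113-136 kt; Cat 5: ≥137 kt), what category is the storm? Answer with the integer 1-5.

ΔP = 1011 − 928 = 83 mb.
V ≈ 6.1 × 83^0.647 = 6.1 × 17.44 ≈ 106 kt.
106 kt falls in the Category 3 band.

3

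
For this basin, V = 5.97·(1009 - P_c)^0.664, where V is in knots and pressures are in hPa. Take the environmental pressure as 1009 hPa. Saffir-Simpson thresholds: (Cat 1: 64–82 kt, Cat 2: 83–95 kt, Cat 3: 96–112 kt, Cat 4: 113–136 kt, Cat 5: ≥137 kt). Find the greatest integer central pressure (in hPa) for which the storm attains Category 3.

943 hPa

Category 3 begins at V = 96 kt.
Required ΔP = (96/5.97)^(1/0.664) = 16.080^1.506 ≈ 65.57 hPa.
P_c ≤ 1009 − 65.57 = 943.43, so the highest integer P_c is 943 hPa.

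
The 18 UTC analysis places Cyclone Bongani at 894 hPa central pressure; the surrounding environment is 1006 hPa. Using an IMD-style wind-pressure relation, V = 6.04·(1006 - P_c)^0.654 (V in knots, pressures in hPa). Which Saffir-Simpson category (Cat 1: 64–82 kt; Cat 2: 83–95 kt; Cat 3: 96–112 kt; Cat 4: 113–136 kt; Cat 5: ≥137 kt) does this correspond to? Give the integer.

4

ΔP = 1006 − 894 = 112 hPa.
V ≈ 6.04 × 112^0.654 = 6.04 × 21.89 ≈ 132 kt.
132 kt falls in the Category 4 band.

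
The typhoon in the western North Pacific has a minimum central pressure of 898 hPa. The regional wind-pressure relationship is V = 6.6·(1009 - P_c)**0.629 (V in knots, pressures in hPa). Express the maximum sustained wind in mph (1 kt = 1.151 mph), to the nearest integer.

147 mph

ΔP = 1009 − 898 = 111 hPa.
V ≈ 6.6 × 111^0.629 = 6.6 × 19.342 ≈ 127.659 kt.
127.659 × 1.151 ≈ 146.94 mph → 147 mph.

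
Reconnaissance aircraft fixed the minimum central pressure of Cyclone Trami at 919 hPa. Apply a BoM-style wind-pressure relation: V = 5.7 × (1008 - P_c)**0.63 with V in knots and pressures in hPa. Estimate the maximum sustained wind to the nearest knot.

ΔP = 1008 − 919 = 89 hPa.
89^0.63 ≈ 16.909.
V ≈ 5.7 × 16.909 ≈ 96.4 kt.

96 kt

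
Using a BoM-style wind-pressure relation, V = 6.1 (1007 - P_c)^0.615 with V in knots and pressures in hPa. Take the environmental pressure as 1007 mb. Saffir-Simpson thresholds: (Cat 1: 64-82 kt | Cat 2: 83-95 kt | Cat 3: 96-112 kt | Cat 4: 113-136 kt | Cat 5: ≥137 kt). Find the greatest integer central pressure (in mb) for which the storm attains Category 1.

Category 1 begins at V = 64 kt.
Required ΔP = (64/6.1)^(1/0.615) = 10.492^1.626 ≈ 45.70 mb.
P_c ≤ 1007 − 45.70 = 961.30, so the highest integer P_c is 961 mb.

961 mb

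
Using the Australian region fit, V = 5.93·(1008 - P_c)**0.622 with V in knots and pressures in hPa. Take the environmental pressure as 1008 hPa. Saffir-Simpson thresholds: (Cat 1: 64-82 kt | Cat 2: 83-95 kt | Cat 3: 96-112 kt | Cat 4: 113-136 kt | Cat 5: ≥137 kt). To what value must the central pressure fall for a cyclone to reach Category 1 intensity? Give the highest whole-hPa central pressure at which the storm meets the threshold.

Category 1 begins at V = 64 kt.
Required ΔP = (64/5.93)^(1/0.622) = 10.793^1.608 ≈ 45.81 hPa.
P_c ≤ 1008 − 45.81 = 962.19, so the highest integer P_c is 962 hPa.

962 hPa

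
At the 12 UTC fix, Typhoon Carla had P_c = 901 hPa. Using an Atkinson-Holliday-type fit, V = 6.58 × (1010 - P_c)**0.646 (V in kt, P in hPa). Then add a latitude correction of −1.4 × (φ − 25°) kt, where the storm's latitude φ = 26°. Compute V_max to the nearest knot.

ΔP = 1010 − 901 = 109 hPa.
109^0.646 ≈ 20.710.
V ≈ 6.58 × 20.710 ≈ 136.3 kt.
Latitude correction: −1.4 × (26 − 25) = -1.4 kt.
Corrected V ≈ 134.9 kt → 135 kt.

135 kt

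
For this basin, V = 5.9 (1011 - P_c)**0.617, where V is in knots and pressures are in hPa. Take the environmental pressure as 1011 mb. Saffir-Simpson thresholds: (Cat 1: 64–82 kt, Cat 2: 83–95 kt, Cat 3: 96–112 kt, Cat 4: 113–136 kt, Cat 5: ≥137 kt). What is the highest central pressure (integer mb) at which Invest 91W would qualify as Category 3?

919 mb

Category 3 begins at V = 96 kt.
Required ΔP = (96/5.9)^(1/0.617) = 16.271^1.621 ≈ 91.92 mb.
P_c ≤ 1011 − 91.92 = 919.08, so the highest integer P_c is 919 mb.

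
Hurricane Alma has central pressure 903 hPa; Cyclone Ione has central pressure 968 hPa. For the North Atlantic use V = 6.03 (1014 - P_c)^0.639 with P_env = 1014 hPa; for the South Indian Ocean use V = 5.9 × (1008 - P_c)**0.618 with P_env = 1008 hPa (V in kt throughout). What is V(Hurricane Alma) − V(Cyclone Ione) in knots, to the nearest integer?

65 kt

Hurricane Alma: ΔP = 111; V ≈ 6.03 × 111^0.639 ≈ 122.26 kt.
Cyclone Ione: ΔP = 40; V ≈ 5.9 × 40^0.618 ≈ 57.67 kt.
Difference ≈ 122.26 − 57.67 = 64.59 → 65 kt.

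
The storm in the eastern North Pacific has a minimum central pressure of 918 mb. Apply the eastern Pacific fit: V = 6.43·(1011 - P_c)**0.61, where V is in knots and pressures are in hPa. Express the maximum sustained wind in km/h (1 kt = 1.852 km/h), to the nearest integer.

ΔP = 1011 − 918 = 93 mb.
V ≈ 6.43 × 93^0.61 = 6.43 × 15.877 ≈ 102.091 kt.
102.091 × 1.852 ≈ 189.07 km/h → 189 km/h.

189 km/h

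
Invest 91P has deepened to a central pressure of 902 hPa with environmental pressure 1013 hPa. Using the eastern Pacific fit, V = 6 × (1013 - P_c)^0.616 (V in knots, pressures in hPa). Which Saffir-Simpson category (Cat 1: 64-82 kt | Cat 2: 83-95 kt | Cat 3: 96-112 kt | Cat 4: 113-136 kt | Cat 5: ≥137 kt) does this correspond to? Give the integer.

ΔP = 1013 − 902 = 111 hPa.
V ≈ 6 × 111^0.616 = 6 × 18.19 ≈ 109 kt.
109 kt falls in the Category 3 band.

3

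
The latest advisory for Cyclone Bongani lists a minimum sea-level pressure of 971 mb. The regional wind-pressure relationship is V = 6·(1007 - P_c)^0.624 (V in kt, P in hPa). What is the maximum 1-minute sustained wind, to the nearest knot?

56 kt

ΔP = 1007 − 971 = 36 mb.
36^0.624 ≈ 9.357.
V ≈ 6 × 9.357 ≈ 56.1 kt.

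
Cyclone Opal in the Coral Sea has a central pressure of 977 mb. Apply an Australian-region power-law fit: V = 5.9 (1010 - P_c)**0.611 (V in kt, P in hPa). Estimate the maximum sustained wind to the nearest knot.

ΔP = 1010 − 977 = 33 mb.
33^0.611 ≈ 8.469.
V ≈ 5.9 × 8.469 ≈ 50.0 kt.

50 kt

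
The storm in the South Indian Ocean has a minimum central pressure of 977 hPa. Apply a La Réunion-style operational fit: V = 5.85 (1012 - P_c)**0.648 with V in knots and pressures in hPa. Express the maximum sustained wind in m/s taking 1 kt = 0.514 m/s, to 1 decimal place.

30.1 m/s

ΔP = 1012 − 977 = 35 hPa.
V ≈ 5.85 × 35^0.648 = 5.85 × 10.013 ≈ 58.575 kt.
58.575 × 0.514 ≈ 30.11 m/s → 30.1 m/s.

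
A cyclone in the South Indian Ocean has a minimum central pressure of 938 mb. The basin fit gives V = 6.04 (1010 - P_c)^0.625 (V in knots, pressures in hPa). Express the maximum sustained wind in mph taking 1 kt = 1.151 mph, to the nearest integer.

101 mph

ΔP = 1010 − 938 = 72 mb.
V ≈ 6.04 × 72^0.625 = 6.04 × 14.482 ≈ 87.472 kt.
87.472 × 1.151 ≈ 100.68 mph → 101 mph.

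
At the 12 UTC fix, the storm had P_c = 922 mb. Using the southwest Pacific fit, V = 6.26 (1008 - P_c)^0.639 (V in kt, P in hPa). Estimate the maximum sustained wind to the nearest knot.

108 kt

ΔP = 1008 − 922 = 86 mb.
86^0.639 ≈ 17.224.
V ≈ 6.26 × 17.224 ≈ 107.8 kt.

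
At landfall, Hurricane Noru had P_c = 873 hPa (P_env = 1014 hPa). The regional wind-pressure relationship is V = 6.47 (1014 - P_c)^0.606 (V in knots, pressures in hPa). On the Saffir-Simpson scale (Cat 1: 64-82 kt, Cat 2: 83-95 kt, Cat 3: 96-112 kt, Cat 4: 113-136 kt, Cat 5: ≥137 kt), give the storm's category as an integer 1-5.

ΔP = 1014 − 873 = 141 hPa.
V ≈ 6.47 × 141^0.606 = 6.47 × 20.06 ≈ 130 kt.
130 kt falls in the Category 4 band.

4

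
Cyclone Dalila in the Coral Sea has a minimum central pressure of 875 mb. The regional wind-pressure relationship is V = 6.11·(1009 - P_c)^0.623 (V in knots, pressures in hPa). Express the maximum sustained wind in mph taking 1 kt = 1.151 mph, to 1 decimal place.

ΔP = 1009 − 875 = 134 mb.
V ≈ 6.11 × 134^0.623 = 6.11 × 21.144 ≈ 129.190 kt.
129.190 × 1.151 ≈ 148.70 mph → 148.7 mph.

148.7 mph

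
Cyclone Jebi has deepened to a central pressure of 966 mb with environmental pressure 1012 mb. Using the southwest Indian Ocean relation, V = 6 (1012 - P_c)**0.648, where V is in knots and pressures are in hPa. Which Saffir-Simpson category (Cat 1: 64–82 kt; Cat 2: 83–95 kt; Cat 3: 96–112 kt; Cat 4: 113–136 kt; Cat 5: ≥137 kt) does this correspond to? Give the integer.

1

ΔP = 1012 − 966 = 46 mb.
V ≈ 6 × 46^0.648 = 6 × 11.95 ≈ 72 kt.
72 kt falls in the Category 1 band.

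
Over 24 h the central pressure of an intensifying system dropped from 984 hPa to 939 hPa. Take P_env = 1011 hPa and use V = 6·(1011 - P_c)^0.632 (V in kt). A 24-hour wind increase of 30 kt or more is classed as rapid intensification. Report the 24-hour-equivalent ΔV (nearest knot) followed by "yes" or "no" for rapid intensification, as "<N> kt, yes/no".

V₁: ΔP = 27, V ≈ 6 × 27^0.632 ≈ 48.17 kt.
V₂: ΔP = 72, V ≈ 6 × 72^0.632 ≈ 89.53 kt.
ΔV over 24 h = 41.36 kt → 24 h equivalent = 41.36 × 24/24 ≈ 41.36 kt.
41 kt ≥ 30 kt ⇒ rapid intensification.

41 kt, yes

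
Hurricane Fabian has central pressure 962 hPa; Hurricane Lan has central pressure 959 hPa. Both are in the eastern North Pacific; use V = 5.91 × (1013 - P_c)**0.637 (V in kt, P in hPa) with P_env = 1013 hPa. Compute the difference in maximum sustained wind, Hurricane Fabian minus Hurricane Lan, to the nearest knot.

-3 kt

Hurricane Fabian: ΔP = 51; V ≈ 5.91 × 51^0.637 ≈ 72.33 kt.
Hurricane Lan: ΔP = 54; V ≈ 5.91 × 54^0.637 ≈ 75.01 kt.
Difference ≈ 72.33 − 75.01 = -2.68 → -3 kt.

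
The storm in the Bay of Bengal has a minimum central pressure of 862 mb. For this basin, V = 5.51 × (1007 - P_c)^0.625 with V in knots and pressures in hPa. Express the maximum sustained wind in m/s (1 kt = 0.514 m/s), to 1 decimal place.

63.5 m/s

ΔP = 1007 − 862 = 145 mb.
V ≈ 5.51 × 145^0.625 = 5.51 × 22.431 ≈ 123.597 kt.
123.597 × 0.514 ≈ 63.53 m/s → 63.5 m/s.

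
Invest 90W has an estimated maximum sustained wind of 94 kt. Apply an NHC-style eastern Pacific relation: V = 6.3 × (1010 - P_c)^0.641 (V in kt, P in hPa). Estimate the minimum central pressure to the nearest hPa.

ΔP = (V / 6.3)^(1/0.641) = (94/6.3)^1.560.
94/6.3 = 14.921; 14.921^1.560 ≈ 67.79 hPa.
P_c = 1010 − 67.79 = 942.21 ≈ 942 hPa.

942 hPa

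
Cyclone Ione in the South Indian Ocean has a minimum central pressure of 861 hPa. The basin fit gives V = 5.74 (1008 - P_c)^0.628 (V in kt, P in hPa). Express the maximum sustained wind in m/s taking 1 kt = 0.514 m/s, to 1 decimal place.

67.8 m/s

ΔP = 1008 − 861 = 147 hPa.
V ≈ 5.74 × 147^0.628 = 5.74 × 22.965 ≈ 131.822 kt.
131.822 × 0.514 ≈ 67.76 m/s → 67.8 m/s.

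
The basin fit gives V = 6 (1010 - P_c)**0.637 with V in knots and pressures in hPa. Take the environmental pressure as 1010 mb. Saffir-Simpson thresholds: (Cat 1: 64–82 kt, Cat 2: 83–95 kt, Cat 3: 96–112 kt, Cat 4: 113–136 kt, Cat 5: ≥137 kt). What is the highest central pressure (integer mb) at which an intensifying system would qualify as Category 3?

932 mb

Category 3 begins at V = 96 kt.
Required ΔP = (96/6)^(1/0.637) = 16.000^1.570 ≈ 77.68 mb.
P_c ≤ 1010 − 77.68 = 932.32, so the highest integer P_c is 932 mb.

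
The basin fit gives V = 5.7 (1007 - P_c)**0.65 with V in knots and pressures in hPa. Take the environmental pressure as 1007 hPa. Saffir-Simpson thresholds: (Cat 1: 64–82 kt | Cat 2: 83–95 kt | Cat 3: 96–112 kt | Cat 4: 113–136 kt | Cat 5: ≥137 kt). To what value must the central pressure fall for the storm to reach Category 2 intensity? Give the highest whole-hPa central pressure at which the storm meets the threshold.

945 hPa

Category 2 begins at V = 83 kt.
Required ΔP = (83/5.7)^(1/0.65) = 14.561^1.538 ≈ 61.59 hPa.
P_c ≤ 1007 − 61.59 = 945.41, so the highest integer P_c is 945 hPa.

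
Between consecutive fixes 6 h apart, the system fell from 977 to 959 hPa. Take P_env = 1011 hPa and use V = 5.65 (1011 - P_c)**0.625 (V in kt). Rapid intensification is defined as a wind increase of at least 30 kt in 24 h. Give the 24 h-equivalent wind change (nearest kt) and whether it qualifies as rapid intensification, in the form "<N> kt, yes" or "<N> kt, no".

V₁: ΔP = 34, V ≈ 5.65 × 34^0.625 ≈ 51.19 kt.
V₂: ΔP = 52, V ≈ 5.65 × 52^0.625 ≈ 66.77 kt.
ΔV over 6 h = 15.58 kt → 24 h equivalent = 15.58 × 24/6 ≈ 62.32 kt.
62 kt ≥ 30 kt ⇒ rapid intensification.

62 kt, yes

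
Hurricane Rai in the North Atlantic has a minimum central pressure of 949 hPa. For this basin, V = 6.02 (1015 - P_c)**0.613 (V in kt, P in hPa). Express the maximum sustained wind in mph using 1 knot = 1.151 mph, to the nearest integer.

90 mph

ΔP = 1015 − 949 = 66 hPa.
V ≈ 6.02 × 66^0.613 = 6.02 × 13.043 ≈ 78.519 kt.
78.519 × 1.151 ≈ 90.38 mph → 90 mph.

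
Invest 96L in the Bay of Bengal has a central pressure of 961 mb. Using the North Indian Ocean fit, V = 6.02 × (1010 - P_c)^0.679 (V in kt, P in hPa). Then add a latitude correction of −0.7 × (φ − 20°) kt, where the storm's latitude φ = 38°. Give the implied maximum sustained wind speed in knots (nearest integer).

ΔP = 1010 − 961 = 49 mb.
49^0.679 ≈ 14.049.
V ≈ 6.02 × 14.049 ≈ 84.6 kt.
Latitude correction: −0.7 × (38 − 20) = -12.6 kt.
Corrected V ≈ 72 kt → 72 kt.

72 kt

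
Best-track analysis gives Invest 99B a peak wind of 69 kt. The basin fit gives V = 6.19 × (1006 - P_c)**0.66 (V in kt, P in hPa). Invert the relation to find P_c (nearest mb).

967 mb

ΔP = (V / 6.19)^(1/0.66) = (69/6.19)^1.515.
69/6.19 = 11.147; 11.147^1.515 ≈ 38.60 mb.
P_c = 1006 − 38.60 = 967.40 ≈ 967 mb.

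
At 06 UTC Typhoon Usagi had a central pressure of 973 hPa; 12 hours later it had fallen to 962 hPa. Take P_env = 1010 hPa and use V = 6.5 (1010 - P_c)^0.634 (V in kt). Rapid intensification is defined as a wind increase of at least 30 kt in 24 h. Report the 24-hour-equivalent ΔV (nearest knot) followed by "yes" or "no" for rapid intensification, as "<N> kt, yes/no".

V₁: ΔP = 37, V ≈ 6.5 × 37^0.634 ≈ 64.14 kt.
V₂: ΔP = 48, V ≈ 6.5 × 48^0.634 ≈ 75.65 kt.
ΔV over 12 h = 11.51 kt → 24 h equivalent = 11.51 × 24/12 ≈ 23.02 kt.
23 kt < 30 kt ⇒ not rapid intensification.

23 kt, no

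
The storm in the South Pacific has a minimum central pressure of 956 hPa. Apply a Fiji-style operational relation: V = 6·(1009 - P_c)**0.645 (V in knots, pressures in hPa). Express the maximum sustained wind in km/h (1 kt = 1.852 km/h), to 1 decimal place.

143.9 km/h

ΔP = 1009 − 956 = 53 hPa.
V ≈ 6 × 53^0.645 = 6 × 12.947 ≈ 77.680 kt.
77.680 × 1.852 ≈ 143.86 km/h → 143.9 km/h.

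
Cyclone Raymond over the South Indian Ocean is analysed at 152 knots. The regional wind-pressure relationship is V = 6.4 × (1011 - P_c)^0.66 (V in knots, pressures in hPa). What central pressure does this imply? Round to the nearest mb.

ΔP = (V / 6.4)^(1/0.66) = (152/6.4)^1.515.
152/6.4 = 23.750; 23.750^1.515 ≈ 121.43 mb.
P_c = 1011 − 121.43 = 889.57 ≈ 890 mb.

890 mb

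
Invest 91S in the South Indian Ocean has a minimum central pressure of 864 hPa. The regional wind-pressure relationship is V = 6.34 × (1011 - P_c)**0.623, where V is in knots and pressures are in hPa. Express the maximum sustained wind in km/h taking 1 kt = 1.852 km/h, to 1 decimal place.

263.0 km/h

ΔP = 1011 − 864 = 147 hPa.
V ≈ 6.34 × 147^0.623 = 6.34 × 22.400 ≈ 142.013 kt.
142.013 × 1.852 ≈ 263.01 km/h → 263.0 km/h.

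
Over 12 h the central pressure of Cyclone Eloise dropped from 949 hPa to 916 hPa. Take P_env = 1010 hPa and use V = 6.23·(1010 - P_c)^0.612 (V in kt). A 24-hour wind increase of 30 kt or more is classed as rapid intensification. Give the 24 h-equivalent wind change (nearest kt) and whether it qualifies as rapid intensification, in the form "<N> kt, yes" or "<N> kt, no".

V₁: ΔP = 61, V ≈ 6.23 × 61^0.612 ≈ 77.11 kt.
V₂: ΔP = 94, V ≈ 6.23 × 94^0.612 ≈ 100.47 kt.
ΔV over 12 h = 23.36 kt → 24 h equivalent = 23.36 × 24/12 ≈ 46.72 kt.
47 kt ≥ 30 kt ⇒ rapid intensification.

47 kt, yes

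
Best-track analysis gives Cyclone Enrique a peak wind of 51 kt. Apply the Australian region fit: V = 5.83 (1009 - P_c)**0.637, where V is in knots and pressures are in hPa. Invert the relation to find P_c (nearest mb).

979 mb

ΔP = (V / 5.83)^(1/0.637) = (51/5.83)^1.570.
51/5.83 = 8.748; 8.748^1.570 ≈ 30.11 mb.
P_c = 1009 − 30.11 = 978.89 ≈ 979 mb.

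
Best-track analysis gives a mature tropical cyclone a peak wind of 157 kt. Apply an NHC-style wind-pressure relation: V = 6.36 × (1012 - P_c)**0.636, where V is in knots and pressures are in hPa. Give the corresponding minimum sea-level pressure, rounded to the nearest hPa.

ΔP = (V / 6.36)^(1/0.636) = (157/6.36)^1.572.
157/6.36 = 24.686; 24.686^1.572 ≈ 154.66 hPa.
P_c = 1012 − 154.66 = 857.34 ≈ 857 hPa.

857 hPa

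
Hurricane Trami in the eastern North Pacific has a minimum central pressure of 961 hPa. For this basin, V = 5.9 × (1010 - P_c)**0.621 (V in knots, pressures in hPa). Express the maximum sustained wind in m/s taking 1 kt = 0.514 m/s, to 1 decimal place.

34.0 m/s

ΔP = 1010 − 961 = 49 hPa.
V ≈ 5.9 × 49^0.621 = 5.9 × 11.210 ≈ 66.140 kt.
66.140 × 0.514 ≈ 34.00 m/s → 34.0 m/s.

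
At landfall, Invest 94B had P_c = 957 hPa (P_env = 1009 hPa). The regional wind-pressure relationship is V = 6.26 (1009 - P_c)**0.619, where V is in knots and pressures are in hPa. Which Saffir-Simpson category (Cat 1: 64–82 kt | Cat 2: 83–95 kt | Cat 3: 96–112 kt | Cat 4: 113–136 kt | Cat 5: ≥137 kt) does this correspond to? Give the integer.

ΔP = 1009 − 957 = 52 hPa.
V ≈ 6.26 × 52^0.619 = 6.26 × 11.54 ≈ 72 kt.
72 kt falls in the Category 1 band.

1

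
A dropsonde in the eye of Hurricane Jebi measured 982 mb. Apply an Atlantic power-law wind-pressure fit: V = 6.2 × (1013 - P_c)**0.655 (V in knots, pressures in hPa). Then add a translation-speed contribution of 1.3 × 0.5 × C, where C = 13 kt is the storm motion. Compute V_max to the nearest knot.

67 kt

ΔP = 1013 − 982 = 31 mb.
31^0.655 ≈ 9.481.
V ≈ 6.2 × 9.481 ≈ 58.8 kt.
Translation term: 1.3 × 0.5 × 13 = 8.45 kt.
Corrected V ≈ 67.25 kt → 67 kt.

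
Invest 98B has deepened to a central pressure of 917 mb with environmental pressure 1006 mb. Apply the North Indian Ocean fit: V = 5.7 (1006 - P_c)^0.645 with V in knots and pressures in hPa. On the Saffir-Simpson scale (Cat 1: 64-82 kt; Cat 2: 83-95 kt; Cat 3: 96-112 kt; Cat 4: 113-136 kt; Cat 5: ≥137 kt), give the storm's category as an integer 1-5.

ΔP = 1006 − 917 = 89 mb.
V ≈ 5.7 × 89^0.645 = 5.7 × 18.09 ≈ 103 kt.
103 kt falls in the Category 3 band.

3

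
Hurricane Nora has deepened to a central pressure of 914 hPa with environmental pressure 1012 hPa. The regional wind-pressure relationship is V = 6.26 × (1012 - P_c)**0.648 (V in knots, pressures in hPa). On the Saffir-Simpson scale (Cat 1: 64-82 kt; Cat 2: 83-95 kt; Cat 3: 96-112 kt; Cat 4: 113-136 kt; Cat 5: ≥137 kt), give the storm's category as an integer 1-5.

4

ΔP = 1012 − 914 = 98 hPa.
V ≈ 6.26 × 98^0.648 = 6.26 × 19.51 ≈ 122 kt.
122 kt falls in the Category 4 band.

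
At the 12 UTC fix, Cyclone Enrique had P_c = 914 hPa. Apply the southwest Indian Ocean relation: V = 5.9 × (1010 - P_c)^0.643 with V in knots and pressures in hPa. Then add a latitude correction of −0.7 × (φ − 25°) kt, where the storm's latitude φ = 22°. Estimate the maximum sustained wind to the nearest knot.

113 kt

ΔP = 1010 − 914 = 96 hPa.
96^0.643 ≈ 18.819.
V ≈ 5.9 × 18.819 ≈ 111.0 kt.
Latitude correction: −0.7 × (22 − 25) = 2.1 kt.
Corrected V ≈ 113.1 kt → 113 kt.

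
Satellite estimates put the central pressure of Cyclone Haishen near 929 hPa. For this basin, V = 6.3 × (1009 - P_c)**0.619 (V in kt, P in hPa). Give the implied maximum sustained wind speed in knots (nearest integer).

ΔP = 1009 − 929 = 80 hPa.
80^0.619 ≈ 15.067.
V ≈ 6.3 × 15.067 ≈ 94.9 kt.

95 kt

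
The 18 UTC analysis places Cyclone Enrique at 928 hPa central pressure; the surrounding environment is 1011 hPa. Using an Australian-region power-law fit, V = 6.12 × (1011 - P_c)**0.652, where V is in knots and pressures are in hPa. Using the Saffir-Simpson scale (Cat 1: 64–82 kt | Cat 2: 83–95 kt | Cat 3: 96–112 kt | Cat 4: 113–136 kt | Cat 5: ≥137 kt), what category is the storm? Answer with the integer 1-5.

3

ΔP = 1011 − 928 = 83 hPa.
V ≈ 6.12 × 83^0.652 = 6.12 × 17.83 ≈ 109 kt.
109 kt falls in the Category 3 band.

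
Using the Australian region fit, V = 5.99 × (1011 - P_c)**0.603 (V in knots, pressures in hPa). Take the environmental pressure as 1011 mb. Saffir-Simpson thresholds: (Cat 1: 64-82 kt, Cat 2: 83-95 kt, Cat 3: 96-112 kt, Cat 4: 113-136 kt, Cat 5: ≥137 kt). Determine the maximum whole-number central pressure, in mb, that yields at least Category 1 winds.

960 mb

Category 1 begins at V = 64 kt.
Required ΔP = (64/5.99)^(1/0.603) = 10.684^1.658 ≈ 50.82 mb.
P_c ≤ 1011 − 50.82 = 960.18, so the highest integer P_c is 960 mb.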